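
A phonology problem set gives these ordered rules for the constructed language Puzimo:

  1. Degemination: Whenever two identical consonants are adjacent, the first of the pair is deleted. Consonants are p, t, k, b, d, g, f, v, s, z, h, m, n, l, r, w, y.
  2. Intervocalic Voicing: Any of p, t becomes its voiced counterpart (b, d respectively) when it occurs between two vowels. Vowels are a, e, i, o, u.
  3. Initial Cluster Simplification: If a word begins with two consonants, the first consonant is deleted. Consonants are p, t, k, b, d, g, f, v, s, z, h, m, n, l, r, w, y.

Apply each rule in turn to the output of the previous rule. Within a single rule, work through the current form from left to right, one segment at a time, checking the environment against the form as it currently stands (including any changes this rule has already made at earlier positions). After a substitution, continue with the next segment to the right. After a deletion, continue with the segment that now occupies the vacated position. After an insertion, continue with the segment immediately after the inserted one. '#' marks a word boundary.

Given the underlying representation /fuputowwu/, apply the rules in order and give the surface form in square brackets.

1 Degemination: [fuputowwu] → [fuputowu]
2 Intervocalic Voicing: [fuputowu] → [fubudowu]
3 Initial Cluster Simplification: no change — [fubudowu]

[fubudowu]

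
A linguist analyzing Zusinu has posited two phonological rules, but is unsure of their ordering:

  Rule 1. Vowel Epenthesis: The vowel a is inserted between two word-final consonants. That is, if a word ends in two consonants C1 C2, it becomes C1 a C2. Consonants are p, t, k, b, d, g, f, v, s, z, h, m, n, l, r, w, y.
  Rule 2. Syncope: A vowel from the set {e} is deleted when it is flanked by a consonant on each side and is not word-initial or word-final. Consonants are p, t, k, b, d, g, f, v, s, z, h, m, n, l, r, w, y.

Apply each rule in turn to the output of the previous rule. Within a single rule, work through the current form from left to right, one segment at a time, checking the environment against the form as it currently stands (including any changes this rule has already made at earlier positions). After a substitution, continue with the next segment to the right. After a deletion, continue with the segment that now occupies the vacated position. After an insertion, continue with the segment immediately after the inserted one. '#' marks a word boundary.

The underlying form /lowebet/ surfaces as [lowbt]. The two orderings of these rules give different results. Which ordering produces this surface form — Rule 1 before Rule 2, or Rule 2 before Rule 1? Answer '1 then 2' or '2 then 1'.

1 then 2

Order 1 then 2:
  1 Vowel Epenthesis: no change — [lowebet]
  2 Syncope: [lowebet] → [lowbt]
  result: [lowbt]
Order 2 then 1:
  2 Syncope: [lowebet] → [lowbt]
  1 Vowel Epenthesis: [lowbt] → [lowbat]
  result: [lowbat]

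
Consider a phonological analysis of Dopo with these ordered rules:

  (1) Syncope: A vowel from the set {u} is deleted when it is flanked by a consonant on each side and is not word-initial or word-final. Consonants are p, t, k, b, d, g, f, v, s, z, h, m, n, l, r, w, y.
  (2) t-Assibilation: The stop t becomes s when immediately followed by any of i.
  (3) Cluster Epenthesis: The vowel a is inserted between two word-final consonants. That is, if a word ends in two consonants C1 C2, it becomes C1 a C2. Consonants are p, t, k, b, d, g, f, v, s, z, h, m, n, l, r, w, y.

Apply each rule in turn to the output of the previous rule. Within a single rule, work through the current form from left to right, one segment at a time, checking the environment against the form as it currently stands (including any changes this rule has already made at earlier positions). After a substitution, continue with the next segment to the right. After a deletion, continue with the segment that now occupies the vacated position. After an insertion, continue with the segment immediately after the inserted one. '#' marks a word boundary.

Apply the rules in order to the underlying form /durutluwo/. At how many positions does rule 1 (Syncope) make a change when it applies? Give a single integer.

3

(1) Syncope: [durutluwo] → [drtlwo]
(2) t-Assibilation: no change — [drtlwo]
(3) Cluster Epenthesis: no change — [drtlwo]
Rule 1 changed 3 position(s).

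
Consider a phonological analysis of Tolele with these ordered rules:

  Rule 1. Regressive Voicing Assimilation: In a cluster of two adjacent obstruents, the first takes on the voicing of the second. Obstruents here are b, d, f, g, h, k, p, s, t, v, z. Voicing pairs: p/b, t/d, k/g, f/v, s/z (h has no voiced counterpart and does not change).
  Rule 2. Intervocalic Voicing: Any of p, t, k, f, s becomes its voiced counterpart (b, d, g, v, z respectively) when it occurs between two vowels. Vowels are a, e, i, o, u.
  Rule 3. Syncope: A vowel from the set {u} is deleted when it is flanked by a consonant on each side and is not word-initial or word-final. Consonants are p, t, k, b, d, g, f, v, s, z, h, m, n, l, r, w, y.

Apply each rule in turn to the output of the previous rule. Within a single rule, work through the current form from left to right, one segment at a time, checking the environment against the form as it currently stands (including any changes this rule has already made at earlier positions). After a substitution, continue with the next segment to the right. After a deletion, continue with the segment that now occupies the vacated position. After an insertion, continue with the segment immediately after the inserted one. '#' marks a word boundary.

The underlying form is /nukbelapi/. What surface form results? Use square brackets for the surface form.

[ngbelabi]

Rule 1 Regressive Voicing Assimilation: [nukbelapi] → [nugbelapi]
Rule 2 Intervocalic Voicing: [nugbelapi] → [nugbelabi]
Rule 3 Syncope: [nugbelabi] → [ngbelabi]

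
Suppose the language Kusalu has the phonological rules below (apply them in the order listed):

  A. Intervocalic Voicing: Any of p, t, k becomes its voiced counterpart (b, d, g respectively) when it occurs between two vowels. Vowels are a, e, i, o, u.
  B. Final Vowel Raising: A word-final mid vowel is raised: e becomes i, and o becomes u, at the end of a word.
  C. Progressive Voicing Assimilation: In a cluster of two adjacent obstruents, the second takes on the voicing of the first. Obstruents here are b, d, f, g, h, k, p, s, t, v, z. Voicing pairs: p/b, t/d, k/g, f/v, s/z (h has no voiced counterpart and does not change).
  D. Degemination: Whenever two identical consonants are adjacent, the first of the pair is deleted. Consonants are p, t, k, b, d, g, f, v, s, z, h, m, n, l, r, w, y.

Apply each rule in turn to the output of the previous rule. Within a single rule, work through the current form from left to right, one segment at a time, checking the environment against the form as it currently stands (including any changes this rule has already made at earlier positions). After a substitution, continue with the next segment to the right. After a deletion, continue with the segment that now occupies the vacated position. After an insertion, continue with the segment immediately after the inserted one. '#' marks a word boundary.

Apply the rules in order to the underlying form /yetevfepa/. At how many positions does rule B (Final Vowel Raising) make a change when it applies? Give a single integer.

A Intervocalic Voicing: [yetevfepa] → [yedevfeba]
B Final Vowel Raising: no change — [yedevfeba]
C Progressive Voicing Assimilation: [yedevfeba] → [yedevveba]
D Degemination: [yedevveba] → [yedeveba]
Rule B changed 0 position(s).

0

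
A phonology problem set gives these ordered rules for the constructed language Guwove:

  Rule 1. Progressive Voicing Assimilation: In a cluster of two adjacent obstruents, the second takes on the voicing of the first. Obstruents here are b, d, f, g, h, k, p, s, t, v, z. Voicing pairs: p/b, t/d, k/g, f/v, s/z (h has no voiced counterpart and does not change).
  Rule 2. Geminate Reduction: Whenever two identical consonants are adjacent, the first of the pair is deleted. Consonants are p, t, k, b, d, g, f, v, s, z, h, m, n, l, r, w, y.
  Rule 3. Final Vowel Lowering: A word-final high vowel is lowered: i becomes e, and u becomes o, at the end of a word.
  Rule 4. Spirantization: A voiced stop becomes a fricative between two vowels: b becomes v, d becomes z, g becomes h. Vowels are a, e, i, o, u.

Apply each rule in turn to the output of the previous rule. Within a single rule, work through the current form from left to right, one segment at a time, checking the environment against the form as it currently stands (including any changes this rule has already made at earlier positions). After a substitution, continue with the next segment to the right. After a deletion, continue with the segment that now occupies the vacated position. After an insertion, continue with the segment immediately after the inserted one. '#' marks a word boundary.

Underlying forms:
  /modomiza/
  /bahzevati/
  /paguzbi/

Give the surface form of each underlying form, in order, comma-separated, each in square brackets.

/modomiza/:
  Rule 1 Progressive Voicing Assimilation: no change — [modomiza]
  Rule 2 Geminate Reduction: no change — [modomiza]
  Rule 3 Final Vowel Lowering: no change — [modomiza]
  Rule 4 Spirantization: [modomiza] → [mozomiza]
/bahzevati/:
  Rule 1 Progressive Voicing Assimilation: [bahzevati] → [bahsevati]
  Rule 2 Geminate Reduction: no change — [bahsevati]
  Rule 3 Final Vowel Lowering: [bahsevati] → [bahsevate]
  Rule 4 Spirantization: no change — [bahsevate]
/paguzbi/:
  Rule 1 Progressive Voicing Assimilation: no change — [paguzbi]
  Rule 2 Geminate Reduction: no change — [paguzbi]
  Rule 3 Final Vowel Lowering: [paguzbi] → [paguzbe]
  Rule 4 Spirantization: [paguzbe] → [pahuzbe]

[mozomiza], [bahsevate], [pahuzbe]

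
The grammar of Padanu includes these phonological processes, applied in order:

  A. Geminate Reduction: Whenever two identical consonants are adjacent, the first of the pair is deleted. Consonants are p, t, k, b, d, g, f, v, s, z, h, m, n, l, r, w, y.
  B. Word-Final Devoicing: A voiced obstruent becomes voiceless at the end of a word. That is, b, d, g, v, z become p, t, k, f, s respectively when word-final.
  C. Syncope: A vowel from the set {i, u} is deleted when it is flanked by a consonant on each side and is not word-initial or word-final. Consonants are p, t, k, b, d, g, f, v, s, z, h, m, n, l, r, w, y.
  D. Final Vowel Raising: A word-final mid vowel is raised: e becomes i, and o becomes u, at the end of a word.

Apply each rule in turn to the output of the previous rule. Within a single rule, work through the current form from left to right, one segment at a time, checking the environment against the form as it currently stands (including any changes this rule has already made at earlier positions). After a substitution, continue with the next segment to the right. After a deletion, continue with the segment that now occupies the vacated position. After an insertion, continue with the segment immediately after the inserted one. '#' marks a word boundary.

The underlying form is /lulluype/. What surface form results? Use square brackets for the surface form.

A Geminate Reduction: [lulluype] → [luluype]
B Word-Final Devoicing: no change — [luluype]
C Syncope: [luluype] → [llype]
D Final Vowel Raising: [llype] → [llypi]

[llypi]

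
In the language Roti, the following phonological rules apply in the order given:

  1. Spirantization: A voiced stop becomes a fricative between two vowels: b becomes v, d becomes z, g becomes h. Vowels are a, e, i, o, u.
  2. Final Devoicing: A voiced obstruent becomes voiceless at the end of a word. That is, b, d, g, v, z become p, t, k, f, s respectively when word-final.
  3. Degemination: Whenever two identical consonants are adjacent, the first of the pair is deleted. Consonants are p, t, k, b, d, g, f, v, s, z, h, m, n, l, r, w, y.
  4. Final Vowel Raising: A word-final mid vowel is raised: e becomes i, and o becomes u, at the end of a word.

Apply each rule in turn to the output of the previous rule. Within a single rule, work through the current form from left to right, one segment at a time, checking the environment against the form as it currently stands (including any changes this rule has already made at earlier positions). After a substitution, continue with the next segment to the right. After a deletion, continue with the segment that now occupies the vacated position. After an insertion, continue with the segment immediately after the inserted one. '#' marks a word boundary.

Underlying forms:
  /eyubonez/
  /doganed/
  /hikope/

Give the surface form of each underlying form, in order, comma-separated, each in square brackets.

[eyuvones], [dohanet], [hikopi]

/eyubonez/:
  1 Spirantization: [eyubonez] → [eyuvonez]
  2 Final Devoicing: [eyuvonez] → [eyuvones]
  3 Degemination: no change — [eyuvones]
  4 Final Vowel Raising: no change — [eyuvones]
/doganed/:
  1 Spirantization: [doganed] → [dohaned]
  2 Final Devoicing: [dohaned] → [dohanet]
  3 Degemination: no change — [dohanet]
  4 Final Vowel Raising: no change — [dohanet]
/hikope/:
  1 Spirantization: no change — [hikope]
  2 Final Devoicing: no change — [hikope]
  3 Degemination: no change — [hikope]
  4 Final Vowel Raising: [hikope] → [hikopi]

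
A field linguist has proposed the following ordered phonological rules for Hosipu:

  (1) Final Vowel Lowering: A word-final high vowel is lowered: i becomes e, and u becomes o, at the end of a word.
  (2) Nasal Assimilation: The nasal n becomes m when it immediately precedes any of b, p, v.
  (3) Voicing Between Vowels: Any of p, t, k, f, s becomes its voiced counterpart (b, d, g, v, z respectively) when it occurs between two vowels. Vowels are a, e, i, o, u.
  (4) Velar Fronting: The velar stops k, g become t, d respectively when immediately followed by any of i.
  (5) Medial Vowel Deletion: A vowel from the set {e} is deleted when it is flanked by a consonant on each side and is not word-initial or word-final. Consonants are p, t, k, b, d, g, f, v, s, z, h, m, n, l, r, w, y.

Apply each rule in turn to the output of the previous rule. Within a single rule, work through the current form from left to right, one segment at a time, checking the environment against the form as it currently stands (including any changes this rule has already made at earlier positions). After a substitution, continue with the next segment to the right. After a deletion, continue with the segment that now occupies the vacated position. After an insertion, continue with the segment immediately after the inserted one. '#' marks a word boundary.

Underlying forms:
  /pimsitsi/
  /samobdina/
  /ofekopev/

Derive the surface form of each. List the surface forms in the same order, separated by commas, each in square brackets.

[pimsitse], [samobdina], [ovgobv]

/pimsitsi/:
  (1) Final Vowel Lowering: [pimsitsi] → [pimsitse]
  (2) Nasal Assimilation: no change — [pimsitse]
  (3) Voicing Between Vowels: no change — [pimsitse]
  (4) Velar Fronting: no change — [pimsitse]
  (5) Medial Vowel Deletion: no change — [pimsitse]
/samobdina/:
  (1) Final Vowel Lowering: no change — [samobdina]
  (2) Nasal Assimilation: no change — [samobdina]
  (3) Voicing Between Vowels: no change — [samobdina]
  (4) Velar Fronting: no change — [samobdina]
  (5) Medial Vowel Deletion: no change — [samobdina]
/ofekopev/:
  (1) Final Vowel Lowering: no change — [ofekopev]
  (2) Nasal Assimilation: no change — [ofekopev]
  (3) Voicing Between Vowels: [ofekopev] → [ovegobev]
  (4) Velar Fronting: no change — [ovegobev]
  (5) Medial Vowel Deletion: [ovegobev] → [ovgobv]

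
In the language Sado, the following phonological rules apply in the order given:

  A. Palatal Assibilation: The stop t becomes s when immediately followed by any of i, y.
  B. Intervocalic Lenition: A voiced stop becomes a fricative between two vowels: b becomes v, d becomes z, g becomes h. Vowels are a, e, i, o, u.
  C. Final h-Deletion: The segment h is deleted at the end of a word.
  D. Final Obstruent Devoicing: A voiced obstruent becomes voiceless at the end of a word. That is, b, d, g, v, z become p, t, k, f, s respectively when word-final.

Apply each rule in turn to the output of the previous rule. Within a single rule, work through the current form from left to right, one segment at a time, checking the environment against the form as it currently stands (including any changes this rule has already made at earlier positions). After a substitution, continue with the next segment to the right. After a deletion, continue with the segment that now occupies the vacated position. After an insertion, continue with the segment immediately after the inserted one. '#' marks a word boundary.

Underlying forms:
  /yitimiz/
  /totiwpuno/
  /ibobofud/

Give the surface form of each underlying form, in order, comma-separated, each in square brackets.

/yitimiz/:
  A Palatal Assibilation: [yitimiz] → [yisimiz]
  B Intervocalic Lenition: no change — [yisimiz]
  C Final h-Deletion: no change — [yisimiz]
  D Final Obstruent Devoicing: [yisimiz] → [yisimis]
/totiwpuno/:
  A Palatal Assibilation: [totiwpuno] → [tosiwpuno]
  B Intervocalic Lenition: no change — [tosiwpuno]
  C Final h-Deletion: no change — [tosiwpuno]
  D Final Obstruent Devoicing: no change — [tosiwpuno]
/ibobofud/:
  A Palatal Assibilation: no change — [ibobofud]
  B Intervocalic Lenition: [ibobofud] → [ivovofud]
  C Final h-Deletion: no change — [ivovofud]
  D Final Obstruent Devoicing: [ivovofud] → [ivovofut]

[yisimis], [tosiwpuno], [ivovofut]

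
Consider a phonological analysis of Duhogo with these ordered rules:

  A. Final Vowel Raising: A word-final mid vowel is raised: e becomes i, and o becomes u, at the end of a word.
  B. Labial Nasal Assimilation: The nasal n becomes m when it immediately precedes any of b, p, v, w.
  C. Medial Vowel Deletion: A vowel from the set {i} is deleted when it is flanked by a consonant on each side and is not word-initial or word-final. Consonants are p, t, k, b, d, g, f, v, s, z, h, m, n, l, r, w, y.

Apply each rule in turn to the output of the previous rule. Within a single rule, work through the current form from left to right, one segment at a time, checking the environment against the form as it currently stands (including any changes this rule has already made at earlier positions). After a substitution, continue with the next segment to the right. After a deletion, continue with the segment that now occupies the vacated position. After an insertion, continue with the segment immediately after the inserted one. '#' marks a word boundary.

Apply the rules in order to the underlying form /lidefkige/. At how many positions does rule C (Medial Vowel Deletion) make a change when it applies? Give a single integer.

2

A Final Vowel Raising: [lidefkige] → [lidefkigi]
B Labial Nasal Assimilation: no change — [lidefkigi]
C Medial Vowel Deletion: [lidefkigi] → [ldefkgi]
Rule C changed 2 position(s).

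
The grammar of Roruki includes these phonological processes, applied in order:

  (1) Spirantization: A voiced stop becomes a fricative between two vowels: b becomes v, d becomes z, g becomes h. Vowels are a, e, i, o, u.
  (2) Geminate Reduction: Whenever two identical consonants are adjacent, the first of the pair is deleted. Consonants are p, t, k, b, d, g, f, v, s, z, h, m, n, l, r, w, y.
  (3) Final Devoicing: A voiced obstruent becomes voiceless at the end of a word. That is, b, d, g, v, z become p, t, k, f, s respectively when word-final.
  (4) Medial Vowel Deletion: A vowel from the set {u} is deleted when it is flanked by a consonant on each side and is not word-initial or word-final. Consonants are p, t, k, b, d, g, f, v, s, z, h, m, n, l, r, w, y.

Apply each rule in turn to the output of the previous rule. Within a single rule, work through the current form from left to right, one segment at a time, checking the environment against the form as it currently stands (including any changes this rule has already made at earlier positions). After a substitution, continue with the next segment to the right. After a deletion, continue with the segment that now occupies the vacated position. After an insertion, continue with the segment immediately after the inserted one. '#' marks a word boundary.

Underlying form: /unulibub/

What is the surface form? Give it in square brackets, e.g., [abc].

(1) Spirantization: [unulibub] → [unulivub]
(2) Geminate Reduction: no change — [unulivub]
(3) Final Devoicing: [unulivub] → [unulivup]
(4) Medial Vowel Deletion: [unulivup] → [unlivp]

[unlivp]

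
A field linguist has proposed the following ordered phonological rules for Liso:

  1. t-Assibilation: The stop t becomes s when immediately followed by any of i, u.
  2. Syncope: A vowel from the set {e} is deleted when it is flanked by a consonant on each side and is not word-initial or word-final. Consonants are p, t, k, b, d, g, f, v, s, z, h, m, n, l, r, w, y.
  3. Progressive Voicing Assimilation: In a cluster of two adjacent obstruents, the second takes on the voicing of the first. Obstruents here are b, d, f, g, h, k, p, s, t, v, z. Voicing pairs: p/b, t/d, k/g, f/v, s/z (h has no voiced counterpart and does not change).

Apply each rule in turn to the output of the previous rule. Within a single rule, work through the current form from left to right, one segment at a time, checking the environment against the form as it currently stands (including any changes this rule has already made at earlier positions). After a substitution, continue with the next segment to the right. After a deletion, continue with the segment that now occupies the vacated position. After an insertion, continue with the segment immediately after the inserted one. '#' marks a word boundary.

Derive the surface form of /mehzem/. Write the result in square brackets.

1 t-Assibilation: no change — [mehzem]
2 Syncope: [mehzem] → [mhzm]
3 Progressive Voicing Assimilation: [mhzm] → [mhsm]

[mhsm]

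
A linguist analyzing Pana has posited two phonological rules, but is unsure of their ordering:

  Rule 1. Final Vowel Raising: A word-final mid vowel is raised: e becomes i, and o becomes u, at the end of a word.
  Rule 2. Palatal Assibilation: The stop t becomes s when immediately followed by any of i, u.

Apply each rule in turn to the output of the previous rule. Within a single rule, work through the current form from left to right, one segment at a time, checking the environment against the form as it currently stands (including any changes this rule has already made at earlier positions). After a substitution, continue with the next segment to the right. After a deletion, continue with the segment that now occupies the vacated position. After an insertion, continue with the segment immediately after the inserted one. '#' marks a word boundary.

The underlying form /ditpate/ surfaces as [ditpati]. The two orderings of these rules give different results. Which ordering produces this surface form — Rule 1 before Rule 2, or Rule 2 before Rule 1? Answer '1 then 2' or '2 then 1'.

Order 1 then 2:
  1 Final Vowel Raising: [ditpate] → [ditpati]
  2 Palatal Assibilation: [ditpati] → [ditpasi]
  result: [ditpasi]
Order 2 then 1:
  2 Palatal Assibilation: no change — [ditpate]
  1 Final Vowel Raising: [ditpate] → [ditpati]
  result: [ditpati]

2 then 1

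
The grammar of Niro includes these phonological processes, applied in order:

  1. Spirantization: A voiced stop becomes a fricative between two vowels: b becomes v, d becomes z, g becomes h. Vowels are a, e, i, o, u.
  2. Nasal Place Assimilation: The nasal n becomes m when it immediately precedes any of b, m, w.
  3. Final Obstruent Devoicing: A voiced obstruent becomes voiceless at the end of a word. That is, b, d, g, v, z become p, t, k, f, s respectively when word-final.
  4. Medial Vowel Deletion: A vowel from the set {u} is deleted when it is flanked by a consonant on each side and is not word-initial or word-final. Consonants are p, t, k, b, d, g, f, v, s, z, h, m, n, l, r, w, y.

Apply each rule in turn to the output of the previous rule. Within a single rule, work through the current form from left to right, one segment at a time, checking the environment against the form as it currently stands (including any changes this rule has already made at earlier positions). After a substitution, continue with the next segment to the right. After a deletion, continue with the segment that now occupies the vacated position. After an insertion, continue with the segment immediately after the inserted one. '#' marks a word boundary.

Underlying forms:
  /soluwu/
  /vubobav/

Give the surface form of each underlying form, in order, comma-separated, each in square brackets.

[solwu], [vvovaf]

/soluwu/:
  1 Spirantization: no change — [soluwu]
  2 Nasal Place Assimilation: no change — [soluwu]
  3 Final Obstruent Devoicing: no change — [soluwu]
  4 Medial Vowel Deletion: [soluwu] → [solwu]
/vubobav/:
  1 Spirantization: [vubobav] → [vuvovav]
  2 Nasal Place Assimilation: no change — [vuvovav]
  3 Final Obstruent Devoicing: [vuvovav] → [vuvovaf]
  4 Medial Vowel Deletion: [vuvovaf] → [vvovaf]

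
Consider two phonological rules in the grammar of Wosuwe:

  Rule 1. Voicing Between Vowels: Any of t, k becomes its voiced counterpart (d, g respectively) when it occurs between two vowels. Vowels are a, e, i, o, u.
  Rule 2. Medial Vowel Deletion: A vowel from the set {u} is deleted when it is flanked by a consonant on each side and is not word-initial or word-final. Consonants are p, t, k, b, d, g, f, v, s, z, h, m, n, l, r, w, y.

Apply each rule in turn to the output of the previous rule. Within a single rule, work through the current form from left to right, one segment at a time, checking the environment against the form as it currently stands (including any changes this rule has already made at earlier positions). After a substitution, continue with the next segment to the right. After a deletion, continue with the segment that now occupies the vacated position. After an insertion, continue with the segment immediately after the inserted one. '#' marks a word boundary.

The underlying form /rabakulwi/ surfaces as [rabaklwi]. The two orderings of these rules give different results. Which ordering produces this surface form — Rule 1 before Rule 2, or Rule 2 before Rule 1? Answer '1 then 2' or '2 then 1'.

2 then 1

Order 1 then 2:
  1 Voicing Between Vowels: [rabakulwi] → [rabagulwi]
  2 Medial Vowel Deletion: [rabagulwi] → [rabaglwi]
  result: [rabaglwi]
Order 2 then 1:
  2 Medial Vowel Deletion: [rabakulwi] → [rabaklwi]
  1 Voicing Between Vowels: no change — [rabaklwi]
  result: [rabaklwi]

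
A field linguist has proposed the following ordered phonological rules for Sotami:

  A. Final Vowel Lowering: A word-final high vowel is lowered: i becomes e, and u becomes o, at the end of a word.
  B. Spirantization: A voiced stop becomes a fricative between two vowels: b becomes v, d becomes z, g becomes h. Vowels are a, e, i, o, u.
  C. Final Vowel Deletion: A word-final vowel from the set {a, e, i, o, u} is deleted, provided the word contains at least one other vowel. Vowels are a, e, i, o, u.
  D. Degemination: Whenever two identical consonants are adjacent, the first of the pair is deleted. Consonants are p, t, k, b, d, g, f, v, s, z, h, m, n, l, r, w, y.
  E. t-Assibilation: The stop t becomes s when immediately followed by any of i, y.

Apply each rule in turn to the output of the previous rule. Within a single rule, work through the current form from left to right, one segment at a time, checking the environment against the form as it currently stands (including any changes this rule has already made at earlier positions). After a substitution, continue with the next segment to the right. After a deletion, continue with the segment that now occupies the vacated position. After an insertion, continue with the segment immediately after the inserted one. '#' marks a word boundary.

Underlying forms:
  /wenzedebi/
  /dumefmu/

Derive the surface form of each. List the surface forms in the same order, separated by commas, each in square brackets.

[wenzezev], [dumefm]

/wenzedebi/:
  A Final Vowel Lowering: [wenzedebi] → [wenzedebe]
  B Spirantization: [wenzedebe] → [wenzezeve]
  C Final Vowel Deletion: [wenzezeve] → [wenzezev]
  D Degemination: no change — [wenzezev]
  E t-Assibilation: no change — [wenzezev]
/dumefmu/:
  A Final Vowel Lowering: [dumefmu] → [dumefmo]
  B Spirantization: no change — [dumefmo]
  C Final Vowel Deletion: [dumefmo] → [dumefm]
  D Degemination: no change — [dumefm]
  E t-Assibilation: no change — [dumefm]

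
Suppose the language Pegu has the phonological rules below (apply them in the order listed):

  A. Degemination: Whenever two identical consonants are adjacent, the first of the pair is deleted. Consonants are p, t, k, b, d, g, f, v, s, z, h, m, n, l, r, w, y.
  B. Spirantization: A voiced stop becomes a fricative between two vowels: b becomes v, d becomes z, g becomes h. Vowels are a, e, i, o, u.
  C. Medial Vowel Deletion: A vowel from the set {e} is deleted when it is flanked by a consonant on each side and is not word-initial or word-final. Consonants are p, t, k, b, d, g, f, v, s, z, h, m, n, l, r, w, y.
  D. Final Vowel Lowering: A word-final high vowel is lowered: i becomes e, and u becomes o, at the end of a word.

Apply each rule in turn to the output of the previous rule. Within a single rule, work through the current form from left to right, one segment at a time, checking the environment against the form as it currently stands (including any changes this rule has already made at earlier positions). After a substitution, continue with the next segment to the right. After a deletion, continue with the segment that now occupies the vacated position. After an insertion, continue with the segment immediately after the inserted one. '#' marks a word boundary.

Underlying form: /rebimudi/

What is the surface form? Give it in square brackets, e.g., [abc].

[rvimuze]

A Degemination: no change — [rebimudi]
B Spirantization: [rebimudi] → [revimuzi]
C Medial Vowel Deletion: [revimuzi] → [rvimuzi]
D Final Vowel Lowering: [rvimuzi] → [rvimuze]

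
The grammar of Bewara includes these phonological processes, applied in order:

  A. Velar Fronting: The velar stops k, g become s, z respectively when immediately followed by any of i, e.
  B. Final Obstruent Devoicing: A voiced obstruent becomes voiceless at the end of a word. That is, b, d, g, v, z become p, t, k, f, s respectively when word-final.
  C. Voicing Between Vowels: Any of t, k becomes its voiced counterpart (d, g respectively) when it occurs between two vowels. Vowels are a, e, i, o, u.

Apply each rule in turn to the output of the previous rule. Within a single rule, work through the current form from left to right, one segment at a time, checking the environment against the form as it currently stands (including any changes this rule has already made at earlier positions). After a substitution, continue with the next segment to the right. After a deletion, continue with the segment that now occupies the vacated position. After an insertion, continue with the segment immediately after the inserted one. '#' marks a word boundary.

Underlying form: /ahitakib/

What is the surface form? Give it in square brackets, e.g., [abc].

[ahidasip]

A Velar Fronting: [ahitakib] → [ahitasib]
B Final Obstruent Devoicing: [ahitasib] → [ahitasip]
C Voicing Between Vowels: [ahitasip] → [ahidasip]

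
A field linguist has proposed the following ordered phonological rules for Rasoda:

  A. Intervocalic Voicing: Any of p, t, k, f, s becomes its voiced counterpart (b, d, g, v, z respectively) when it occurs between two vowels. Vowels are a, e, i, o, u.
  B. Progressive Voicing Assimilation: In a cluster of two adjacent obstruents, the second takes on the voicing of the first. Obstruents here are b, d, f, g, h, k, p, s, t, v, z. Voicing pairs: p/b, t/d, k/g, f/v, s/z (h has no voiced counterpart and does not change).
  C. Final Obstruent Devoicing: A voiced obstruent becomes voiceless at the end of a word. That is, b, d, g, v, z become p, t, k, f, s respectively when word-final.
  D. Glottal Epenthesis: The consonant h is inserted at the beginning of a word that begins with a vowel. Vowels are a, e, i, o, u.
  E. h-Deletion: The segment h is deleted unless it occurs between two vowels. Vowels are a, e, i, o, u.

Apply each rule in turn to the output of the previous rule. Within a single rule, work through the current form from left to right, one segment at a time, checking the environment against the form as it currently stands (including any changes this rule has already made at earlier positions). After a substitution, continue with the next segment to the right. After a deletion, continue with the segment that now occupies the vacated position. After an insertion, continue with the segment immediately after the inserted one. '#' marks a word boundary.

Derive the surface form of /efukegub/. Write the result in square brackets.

[evugegup]

A Intervocalic Voicing: [efukegub] → [evugegub]
B Progressive Voicing Assimilation: no change — [evugegub]
C Final Obstruent Devoicing: [evugegub] → [evugegup]
D Glottal Epenthesis: [evugegup] → [hevugegup]
E h-Deletion: [hevugegup] → [evugegup]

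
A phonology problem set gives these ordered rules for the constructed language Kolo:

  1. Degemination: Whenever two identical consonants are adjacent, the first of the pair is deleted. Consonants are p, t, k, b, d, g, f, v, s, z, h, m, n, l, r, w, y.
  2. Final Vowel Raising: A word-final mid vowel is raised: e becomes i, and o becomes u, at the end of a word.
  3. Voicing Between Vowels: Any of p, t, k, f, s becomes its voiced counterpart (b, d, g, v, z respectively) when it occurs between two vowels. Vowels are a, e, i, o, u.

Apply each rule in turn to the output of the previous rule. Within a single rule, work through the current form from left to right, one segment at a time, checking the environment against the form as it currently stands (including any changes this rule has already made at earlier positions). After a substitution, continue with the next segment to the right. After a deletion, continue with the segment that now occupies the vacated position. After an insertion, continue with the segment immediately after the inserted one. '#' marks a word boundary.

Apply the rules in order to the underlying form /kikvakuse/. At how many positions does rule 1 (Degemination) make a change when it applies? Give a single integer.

0

1 Degemination: no change — [kikvakuse]
2 Final Vowel Raising: [kikvakuse] → [kikvakusi]
3 Voicing Between Vowels: [kikvakusi] → [kikvaguzi]
Rule 1 changed 0 position(s).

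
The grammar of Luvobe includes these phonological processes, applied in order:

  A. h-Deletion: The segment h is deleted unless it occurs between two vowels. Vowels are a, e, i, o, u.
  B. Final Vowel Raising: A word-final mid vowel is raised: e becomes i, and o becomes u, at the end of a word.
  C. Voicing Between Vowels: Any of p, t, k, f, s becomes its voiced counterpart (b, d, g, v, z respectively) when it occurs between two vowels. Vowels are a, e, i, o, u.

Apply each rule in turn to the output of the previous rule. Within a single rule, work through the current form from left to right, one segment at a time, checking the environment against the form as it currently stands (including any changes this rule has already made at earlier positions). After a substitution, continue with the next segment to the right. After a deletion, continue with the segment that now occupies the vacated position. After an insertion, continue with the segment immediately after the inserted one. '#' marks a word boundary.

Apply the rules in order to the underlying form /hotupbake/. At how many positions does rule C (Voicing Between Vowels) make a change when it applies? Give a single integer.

2

A h-Deletion: [hotupbake] → [otupbake]
B Final Vowel Raising: [otupbake] → [otupbaki]
C Voicing Between Vowels: [otupbaki] → [odupbagi]
Rule C changed 2 position(s).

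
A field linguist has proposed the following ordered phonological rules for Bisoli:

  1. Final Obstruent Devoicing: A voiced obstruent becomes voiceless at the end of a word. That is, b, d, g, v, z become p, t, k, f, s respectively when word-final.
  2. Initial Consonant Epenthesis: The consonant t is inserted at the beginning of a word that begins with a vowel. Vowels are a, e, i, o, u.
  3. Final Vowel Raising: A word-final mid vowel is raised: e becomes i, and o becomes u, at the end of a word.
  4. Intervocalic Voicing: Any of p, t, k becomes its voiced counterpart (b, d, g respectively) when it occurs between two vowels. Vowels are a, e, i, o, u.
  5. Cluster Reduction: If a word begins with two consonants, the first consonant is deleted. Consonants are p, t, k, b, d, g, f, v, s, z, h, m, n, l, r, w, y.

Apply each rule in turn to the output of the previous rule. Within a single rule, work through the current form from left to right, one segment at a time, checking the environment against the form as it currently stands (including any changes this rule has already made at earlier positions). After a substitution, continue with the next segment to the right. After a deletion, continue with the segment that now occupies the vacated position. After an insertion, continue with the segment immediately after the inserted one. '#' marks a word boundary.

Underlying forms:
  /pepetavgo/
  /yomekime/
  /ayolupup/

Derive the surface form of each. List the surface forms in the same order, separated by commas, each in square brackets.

[pebedavgu], [yomegimi], [tayolubup]

/pepetavgo/:
  1 Final Obstruent Devoicing: no change — [pepetavgo]
  2 Initial Consonant Epenthesis: no change — [pepetavgo]
  3 Final Vowel Raising: [pepetavgo] → [pepetavgu]
  4 Intervocalic Voicing: [pepetavgu] → [pebedavgu]
  5 Cluster Reduction: no change — [pebedavgu]
/yomekime/:
  1 Final Obstruent Devoicing: no change — [yomekime]
  2 Initial Consonant Epenthesis: no change — [yomekime]
  3 Final Vowel Raising: [yomekime] → [yomekimi]
  4 Intervocalic Voicing: [yomekimi] → [yomegimi]
  5 Cluster Reduction: no change — [yomegimi]
/ayolupup/:
  1 Final Obstruent Devoicing: no change — [ayolupup]
  2 Initial Consonant Epenthesis: [ayolupup] → [tayolupup]
  3 Final Vowel Raising: no change — [tayolupup]
  4 Intervocalic Voicing: [tayolupup] → [tayolubup]
  5 Cluster Reduction: no change — [tayolubup]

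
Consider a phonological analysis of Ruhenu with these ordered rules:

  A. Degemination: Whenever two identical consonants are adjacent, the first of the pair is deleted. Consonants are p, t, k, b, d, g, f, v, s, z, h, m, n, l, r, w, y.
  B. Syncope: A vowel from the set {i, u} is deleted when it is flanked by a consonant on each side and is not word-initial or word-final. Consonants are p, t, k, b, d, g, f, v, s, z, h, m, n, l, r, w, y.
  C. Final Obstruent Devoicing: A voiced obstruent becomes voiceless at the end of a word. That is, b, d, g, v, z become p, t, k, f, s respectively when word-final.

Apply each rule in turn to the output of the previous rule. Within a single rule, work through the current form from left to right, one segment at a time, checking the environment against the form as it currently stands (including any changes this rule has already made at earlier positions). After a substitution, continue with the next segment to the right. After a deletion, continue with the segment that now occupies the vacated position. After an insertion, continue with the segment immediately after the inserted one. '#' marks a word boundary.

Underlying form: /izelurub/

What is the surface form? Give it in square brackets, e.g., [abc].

A Degemination: no change — [izelurub]
B Syncope: [izelurub] → [izelrb]
C Final Obstruent Devoicing: [izelrb] → [izelrp]

[izelrp]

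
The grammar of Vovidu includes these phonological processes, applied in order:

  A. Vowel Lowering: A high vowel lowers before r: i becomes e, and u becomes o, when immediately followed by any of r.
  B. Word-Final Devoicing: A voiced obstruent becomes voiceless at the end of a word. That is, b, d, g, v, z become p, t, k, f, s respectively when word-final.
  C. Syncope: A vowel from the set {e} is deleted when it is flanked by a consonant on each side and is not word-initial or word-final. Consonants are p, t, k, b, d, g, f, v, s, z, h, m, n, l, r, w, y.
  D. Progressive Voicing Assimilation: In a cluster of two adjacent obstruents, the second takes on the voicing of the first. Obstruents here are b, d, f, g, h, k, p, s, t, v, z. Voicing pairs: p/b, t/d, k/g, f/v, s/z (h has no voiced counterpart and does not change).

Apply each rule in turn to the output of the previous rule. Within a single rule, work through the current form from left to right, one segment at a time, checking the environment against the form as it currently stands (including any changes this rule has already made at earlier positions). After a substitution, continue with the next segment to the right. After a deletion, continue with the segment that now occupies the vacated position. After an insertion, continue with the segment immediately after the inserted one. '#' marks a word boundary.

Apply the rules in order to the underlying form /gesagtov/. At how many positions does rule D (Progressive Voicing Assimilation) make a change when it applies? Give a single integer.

2

A Vowel Lowering: no change — [gesagtov]
B Word-Final Devoicing: [gesagtov] → [gesagtof]
C Syncope: [gesagtof] → [gsagtof]
D Progressive Voicing Assimilation: [gsagtof] → [gzagdof]
Rule D changed 2 position(s).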